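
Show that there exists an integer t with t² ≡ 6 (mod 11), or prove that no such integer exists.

Squares mod 11 repeat after t = 5 (as (−t)² = t²); for t = 0..5 they are 0, 1, 4, 9, 5, 3.
So the quadratic residues mod 11 are {0, 1, 3, 4, 5, 9}, and 6 is not among them.
Hence no integer t has t² ≡ 6 (mod 11).

No, no such integer exists.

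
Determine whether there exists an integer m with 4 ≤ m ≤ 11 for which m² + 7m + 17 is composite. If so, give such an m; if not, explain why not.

At m = 9: 9² + 7·9 + 17 = 161 = 7·23, which is composite.

m = 9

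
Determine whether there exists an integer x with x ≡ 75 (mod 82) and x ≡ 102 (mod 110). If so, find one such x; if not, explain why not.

No, no such integer exists.

Reduce both congruences modulo 2, which divides 82 and 110: they say x ≡ 75 (mod 2) and x ≡ 102 (mod 2).
But 75 mod 2 = 1 while 102 mod 2 = 0, a contradiction.
So no integer satisfies both congruences.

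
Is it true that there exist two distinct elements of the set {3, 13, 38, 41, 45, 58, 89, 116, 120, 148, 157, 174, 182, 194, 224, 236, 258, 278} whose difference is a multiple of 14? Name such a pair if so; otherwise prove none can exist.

3 mod 14 = 3 and 45 mod 14 = 3, so 45 − 3 = 42 = 3·14.

3 and 45 are such a pair.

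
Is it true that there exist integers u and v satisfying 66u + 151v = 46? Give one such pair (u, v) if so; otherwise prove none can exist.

u = 19, v = -8

Since gcd(66, 151) = 1, every integer is an integer combination of 66 and 151.
Euclidean algorithm: 151 = 2·66 + 19, 66 = 3·19 + 9, 19 = 2·9 + 1, 9 = 9·1 + 0.
Working back up the chain: 1 = 19 − 2·9 = 19 − 2·(66 − 3·19) = −2·66 + 7·19 = −2·66 + 7·(151 − 2·66) = 7·151 − 16·66. So 66·(-16) + 151·7 = 1.
Multiplying through by 46: u = (-16)·46 = -736, v = 7·46 = 322 is a solution.
The general solution is u = -736 + 151k, v = 322 − 66k; taking k = 5 gives the smaller pair u = 19, v = -8.
Indeed 66·19 + 151·(-8) = 1254 − 1208 = 46.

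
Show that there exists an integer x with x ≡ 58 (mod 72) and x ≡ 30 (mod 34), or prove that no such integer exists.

gcd(72, 34) = 2. A simultaneous solution exists iff 58 ≡ 30 (mod 2); here 58 mod 2 = 0 = 30 mod 2, so it does.
Write x = 58 + 72t. Then 72t ≡ 30 − 58 ≡ 6 (mod 34); dividing through by 2 gives 36t ≡ 3 (mod 17).
36 ≡ 2 (mod 17), so this reads 2t ≡ 3 (mod 17). Invert 2 mod 17 by the Euclidean algorithm: 17 = 8·2 + 1, 2 = 2·1 + 0; back-substituting, 1 = 17 − 8·2. Hence 2·(-8) ≡ 1, so 2⁻¹ ≡ -8 ≡ 9 (mod 17).
Therefore t ≡ 9·3 = 27 ≡ 10 (mod 17).
Then x = 58 + 72·10 = 778.
Verify: 778 = 10·72 + 58 and 778 = 22·34 + 30. ✓

x = 778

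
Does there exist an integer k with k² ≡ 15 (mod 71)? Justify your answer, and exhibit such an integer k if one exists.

k = 21

k = 21 works: 21² = 441, and 441 − 15 = 426 = 6·71.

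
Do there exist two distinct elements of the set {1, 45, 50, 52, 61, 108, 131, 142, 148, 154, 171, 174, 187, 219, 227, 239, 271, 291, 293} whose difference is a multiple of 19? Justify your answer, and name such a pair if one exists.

No, no such pair exists.

Reduce each element modulo 19: 1↦1, 45↦7, 50↦12, 52↦14, 61↦4, 108↦13, 131↦17, 142↦9, 148↦15, 154↦2, 171↦0, 174↦3, 187↦16, 219↦10, 227↦18, 239↦11, 271↦5, 291↦6, 293↦8.
These 19 residues are pairwise different, hence no difference of two elements is divisible by 19.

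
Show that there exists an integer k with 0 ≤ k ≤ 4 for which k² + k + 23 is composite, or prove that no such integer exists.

At k = 1: 1² + 1 + 23 = 25 = 5·5, which is composite.

k = 1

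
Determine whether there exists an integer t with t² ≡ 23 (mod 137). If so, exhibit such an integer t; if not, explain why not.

No, no such integer exists.

137 is prime, so by Euler's criterion 23 is a square mod 137 iff 23^((137−1)/2) = 23^68 ≡ 1 (mod 137).
Squaring successively (mod 137): 23^2 = 529 ≡ 118; 23^4 ≡ 118² = 13924 ≡ 87; 23^8 ≡ 87² = 7569 ≡ 34; 23^16 ≡ 34² = 1156 ≡ 60; 23^32 ≡ 60² = 3600 ≡ 38; 23^64 ≡ 38² = 1444 ≡ 74.
Since 68 = 64 + 4, 23^68 ≡ 74 · 87; multiplying out mod 137: 74·87 = 6438 ≡ 136. Thus 23^68 ≡ 136 ≡ −1 (mod 137).
The value −1 means 23 is a non-residue modulo 137, so t² ≡ 23 (mod 137) is impossible.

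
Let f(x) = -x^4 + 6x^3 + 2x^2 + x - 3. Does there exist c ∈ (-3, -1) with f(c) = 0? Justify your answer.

f(-3) = -231 and f(-1) = -9, both negative, so a sign-change argument is unavailable; we show f keeps this sign on the whole interval.
Shift to the endpoint -1: with x = -1 − u (0 < u < 2), one computes f(-1 − u) = -u^4 - 10u^3 - 22u^2 - 19u - 9.
All 5 nonzero coefficients of this polynomial in u are negative; hence for u > 0 the value is a sum of negative terms (the constant -9 among them).
So f is strictly negative on (-3, -1); no root exists in the interval.

No.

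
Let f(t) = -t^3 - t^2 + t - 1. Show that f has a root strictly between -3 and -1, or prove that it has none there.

f(-3) = 14 and f(-1) = -2, which have opposite signs.
f is continuous everywhere (it is a polynomial), in particular on [-3, -1].
By the Intermediate Value Theorem f must vanish at some point of (-3, -1).

Such a root exists.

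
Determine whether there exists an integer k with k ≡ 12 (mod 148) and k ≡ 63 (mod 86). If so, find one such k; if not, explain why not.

No, no such integer exists.

gcd(148, 86) = 2. If k ≡ 12 (mod 148) and k ≡ 63 (mod 86), then k ≡ 12 (mod 2) and k ≡ 63 (mod 2).
These are incompatible: 12 − 63 = -51 is not divisible by 2.
So no integer satisfies both congruences.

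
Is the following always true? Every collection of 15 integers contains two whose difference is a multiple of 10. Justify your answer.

Partition the integers by their residue mod 10; there are 10 classes.
Placing 15 integers into 10 classes, some class receives at least two — say a and b.
Then a ≡ b (mod 10), i.e. 10 ∣ (a − b).

Yes, this is always true.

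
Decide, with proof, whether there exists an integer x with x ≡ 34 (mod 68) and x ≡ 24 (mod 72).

gcd(68, 72) = 4. If x ≡ 34 (mod 68) and x ≡ 24 (mod 72), then x ≡ 34 (mod 4) and x ≡ 24 (mod 4).
These are incompatible: 34 − 24 = 10 is not divisible by 4.
Hence the system has no solution.

No such integer exists.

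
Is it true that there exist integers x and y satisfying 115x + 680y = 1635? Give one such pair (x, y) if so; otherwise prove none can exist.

Every value of 115x + 680y is a multiple of gcd(115, 680) = 5; since 5 ∣ 1635, solutions exist.
Dividing through by 5 reduces the equation to 23x + 136y = 327.
Euclidean algorithm: 136 = 5·23 + 21, 23 = 1·21 + 2, 21 = 10·2 + 1, 2 = 2·1 + 0.
Unwinding: 1 = 21 − 10·2 = 21 − 10·(23 − 1·21) = −10·23 + 11·21 = −10·23 + 11·(136 − 5·23) = 11·136 − 65·23, i.e. 23·(-65) + 136·11 = 1.
Scaling by 327 gives the particular solution (x, y) = (-21255, 3597).
Shifting by a multiple of (136, −23) keeps it a solution: x = -21255 + 157·136 = 97, y = 3597 − 157·23 = -14.
Indeed 115·97 + 680·(-14) = 11155 − 9520 = 1635.

x = 97, y = -14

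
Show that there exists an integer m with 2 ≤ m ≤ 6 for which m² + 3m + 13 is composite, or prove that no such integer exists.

There is no such integer m in that range.

The values for m = 2, 3, …, 6 are 23, 31, 41, 53, 67, and each of these is prime.
So no value in the range makes the expression composite.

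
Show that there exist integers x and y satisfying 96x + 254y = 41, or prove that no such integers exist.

gcd(96, 254) = 2, so every integer of the form 96x + 254y is a multiple of 2.
But 41 = 2·20 + 1, so 2 ∤ 41.
Hence no integers x, y satisfy the equation.

No, no such integers exist.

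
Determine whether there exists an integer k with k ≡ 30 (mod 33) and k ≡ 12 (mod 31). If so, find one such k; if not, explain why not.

Since 33 and 31 share no common factor, CRT says the pair of congruences has a solution (unique mod 1023).
Any solution of the first congruence is k = 30 + 33t; substituting into the second, 33t ≡ 12 − 30 ≡ 13 (mod 31).
33 ≡ 2 (mod 31), so this reads 2t ≡ 13 (mod 31). Note 2·16 = 32 ≡ 1 (mod 31) (as 32 − 1 = 1·31), so 2⁻¹ ≡ 16.
Therefore t ≡ 16·13 = 208 ≡ 22 (mod 31).
With t = 22: k = 30 + 33·22 = 756.
Indeed 756 ≡ 30 (mod 33) and 756 ≡ 12 (mod 31).

k = 756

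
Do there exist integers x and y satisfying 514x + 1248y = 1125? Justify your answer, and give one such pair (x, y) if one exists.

No such integers exist.

Both 514 and 1248 are divisible by gcd(514, 1248) = 2, hence so is any combination 514x + 1248y.
But 1125 is not a multiple of 2 (it leaves remainder 1).
Therefore 514x + 1248y = 1125 has no solution in integers.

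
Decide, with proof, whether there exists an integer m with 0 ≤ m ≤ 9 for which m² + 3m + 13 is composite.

At m = 9: 9² + 3·9 + 13 = 121 = 11·11, which is composite.

m = 9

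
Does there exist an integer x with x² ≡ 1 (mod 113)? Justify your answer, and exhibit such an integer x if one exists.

Take x = 1. Then 1² = 1, and since 0 ≤ 1 < 113 this is already reduced: 1² ≡ 1 (mod 113).

x = 1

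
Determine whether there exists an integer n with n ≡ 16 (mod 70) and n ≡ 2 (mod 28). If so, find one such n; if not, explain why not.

Here gcd(70, 28) = 14, and both 16 and 2 leave remainder 2 mod 14, so the system is consistent.
Step through n = 16, 16 + 70, 16 + 2·70, …: the values 16, 86 reduce mod 28 to 16, 2. The value 86 hits 2.
Verify: 86 = 1·70 + 16 and 86 = 3·28 + 2. ✓

n = 86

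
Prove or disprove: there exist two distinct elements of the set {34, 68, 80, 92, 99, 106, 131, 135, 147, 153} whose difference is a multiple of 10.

No such pair exists.

Residues mod 10: 34↦4, 68↦8, 80↦0, 92↦2, 99↦9, 106↦6, 131↦1, 135↦5, 147↦7, 153↦3.
No residue repeats among the 10 elements, so no pair has difference ≡ 0 (mod 10).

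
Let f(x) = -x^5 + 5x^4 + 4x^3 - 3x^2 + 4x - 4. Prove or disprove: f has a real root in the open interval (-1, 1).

Such a root exists.

f(-1) = -9 and f(1) = 5, which have opposite signs.
f is continuous everywhere (it is a polynomial), in particular on [-1, 1].
By the Intermediate Value Theorem f must vanish at some point of (-1, 1).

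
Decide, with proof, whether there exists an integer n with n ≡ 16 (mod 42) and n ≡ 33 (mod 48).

Reduce both congruences modulo 6, which divides 42 and 48: they say n ≡ 16 (mod 6) and n ≡ 33 (mod 6).
But 16 mod 6 = 4 while 33 mod 6 = 3, a contradiction.
So no integer satisfies both congruences.

No, no such integer exists.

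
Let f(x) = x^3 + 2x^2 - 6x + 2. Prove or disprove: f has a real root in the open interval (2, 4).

No.

The endpoint values f(2) = 6 and f(4) = 74 are both positive. Claim: f(x) > 0 for every x in (2, 4).
Shift to the endpoint 2: with x = 2 + u (0 < u < 2), one computes f(2 + u) = u^3 + 8u^2 + 14u + 6.
All 4 nonzero coefficients of this polynomial in u are positive; hence for u > 0 the value is a sum of positive terms (the constant 6 among them).
Therefore f(x) > 0 throughout (2, 4), and f has no zero there.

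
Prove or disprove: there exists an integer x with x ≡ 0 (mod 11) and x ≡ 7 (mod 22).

No, no such integer exists.

Both moduli are multiples of 11 = gcd(11, 22), so any solution would satisfy x ≡ 0 and x ≡ 7 modulo 11 simultaneously.
However 0 ≡ 0 and 7 ≡ 7 (mod 11), and 0 ≠ 7.
Therefore no such x exists.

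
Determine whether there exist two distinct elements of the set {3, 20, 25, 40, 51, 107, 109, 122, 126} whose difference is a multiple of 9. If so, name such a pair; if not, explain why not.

Residues mod 9: 3↦3, 20↦2, 25↦7, 40↦4, 51↦6, 107↦8, 109↦1, 122↦5, 126↦0.
No residue repeats among the 9 elements, so no pair has difference ≡ 0 (mod 9).

No such pair exists.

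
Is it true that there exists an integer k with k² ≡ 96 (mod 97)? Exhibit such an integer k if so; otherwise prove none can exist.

k = 22

Take k = 22. Then 22² = 484 = 4·97 + 96, so 22² ≡ 96 (mod 97).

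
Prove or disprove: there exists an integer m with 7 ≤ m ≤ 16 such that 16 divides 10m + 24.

m = 12

m = 12 works, since 10·12 + 24 = 144 = 9·16.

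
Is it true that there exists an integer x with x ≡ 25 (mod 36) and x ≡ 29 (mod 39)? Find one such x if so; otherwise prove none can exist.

Reduce both congruences modulo 3, which divides 36 and 39: they say x ≡ 25 (mod 3) and x ≡ 29 (mod 3).
But 25 mod 3 = 1 while 29 mod 3 = 2, a contradiction.
Hence the system has no solution.

No such integer exists.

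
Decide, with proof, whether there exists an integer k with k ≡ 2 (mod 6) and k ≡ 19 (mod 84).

There is no such integer.

gcd(6, 84) = 6. If k ≡ 2 (mod 6) and k ≡ 19 (mod 84), then k ≡ 2 (mod 6) and k ≡ 19 (mod 6).
But 2 mod 6 = 2 while 19 mod 6 = 1, a contradiction.
Therefore no such k exists.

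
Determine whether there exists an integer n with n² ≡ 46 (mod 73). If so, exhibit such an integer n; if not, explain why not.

n = 22

Take n = 22. Then 22² = 484 = 6·73 + 46, so 22² ≡ 46 (mod 73).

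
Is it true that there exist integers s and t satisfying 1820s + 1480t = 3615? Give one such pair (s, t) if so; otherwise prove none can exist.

Any value of 1820s + 1480t is a multiple of gcd(1820, 1480) = 20.
However 3615 leaves remainder 15 on division by 20.
So the equation is unsolvable over ℤ.

No, no such integers exist.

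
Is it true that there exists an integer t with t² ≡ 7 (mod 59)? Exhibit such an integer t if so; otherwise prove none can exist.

t = 40

Take t = 40. Then 40² = 1600 = 27·59 + 7, so 40² ≡ 7 (mod 59).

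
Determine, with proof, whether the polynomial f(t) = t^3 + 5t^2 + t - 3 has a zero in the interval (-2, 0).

f(-2) = 7 and f(0) = -3, which have opposite signs.
Since f is a polynomial it is continuous on [-2, 0].
By the Intermediate Value Theorem, f takes the value 0 somewhere in the open interval.

Such a root exists.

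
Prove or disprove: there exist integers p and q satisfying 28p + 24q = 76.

Since gcd(28, 24) = 4 and 76 = 4·19, Bézout's identity guarantees a solution.
Dividing through by 4 reduces the equation to 7p + 6q = 19.
Dividing repeatedly: 7 = 1·6 + 1, 6 = 6·1 + 0.
Unwinding: 1 = 7 − 1·6, i.e. 7·1 + 6·(-1) = 1.
Multiplying through by 19: p = 1·19 = 19, q = (-1)·19 = -19 is a solution.
Subtracting 3·6 from p and adding 3·7 to q gives the tidier solution (1, 2).
Indeed 28·1 + 24·2 = 28 + 48 = 76.

p = 1, q = 2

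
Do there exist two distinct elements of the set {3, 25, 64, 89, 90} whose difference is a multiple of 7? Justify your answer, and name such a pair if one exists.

There is no such pair.

Residues mod 7: 3↦3, 25↦4, 64↦1, 89↦5, 90↦6.
No residue repeats among the 5 elements, so no pair has difference ≡ 0 (mod 7).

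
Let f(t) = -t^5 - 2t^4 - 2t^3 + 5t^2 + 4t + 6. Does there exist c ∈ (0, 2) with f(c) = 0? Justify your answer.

Yes, such a c exists.

f(0) = 6 and f(2) = -46, which have opposite signs.
As a polynomial, f is continuous on every closed interval.
The Intermediate Value Theorem then guarantees some c ∈ (0, 2) with f(c) = 0.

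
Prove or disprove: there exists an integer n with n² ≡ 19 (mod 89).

Apply Euler's criterion with the prime 89: 19 is a quadratic residue iff 19^44 ≡ 1 (mod 89), and a non-residue iff it is ≡ −1.
Squaring successively (mod 89): 19^2 = 361 ≡ 5; 19^4 ≡ 5² = 25 ≡ 25; 19^8 ≡ 25² = 625 ≡ 2; 19^16 ≡ 2² = 4 ≡ 4; 19^32 ≡ 4² = 16 ≡ 16.
Since 44 = 32 + 8 + 4, 19^44 ≡ 16 · 2 · 25; multiplying out mod 89: 16·2 = 32 ≡ 32, then 32·25 = 800 ≡ 88. Thus 19^44 ≡ 88 ≡ −1 (mod 89).
The value −1 means 19 is a non-residue modulo 89, so n² ≡ 19 (mod 89) is impossible.

No, no such integer exists.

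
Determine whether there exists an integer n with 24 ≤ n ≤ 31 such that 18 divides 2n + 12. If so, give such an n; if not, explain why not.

n = 30

At n = 30 we get 2·30 + 12 = 72, and 72 = 18·4.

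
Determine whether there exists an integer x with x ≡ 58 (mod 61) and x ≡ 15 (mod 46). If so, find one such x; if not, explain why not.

The moduli 61 and 46 are coprime, so by the Chinese Remainder Theorem a unique solution modulo 2806 exists.
Write x = 58 + 61t and require 58 + 61t ≡ 15 (mod 46), i.e. 61t ≡ 3 (mod 46).
61 ≡ 15 (mod 46), so this reads 15t ≡ 3 (mod 46). Invert 15 mod 46 by the Euclidean algorithm: 46 = 3·15 + 1, 15 = 15·1 + 0; back-substituting, 1 = 46 − 3·15. Hence 15·(-3) ≡ 1, so 15⁻¹ ≡ -3 ≡ 43 (mod 46).
Therefore t ≡ 43·3 = 129 ≡ 37 (mod 46).
Taking t = 37 gives x = 58 + 61·37 = 2315.
Indeed 2315 ≡ 58 (mod 61) and 2315 ≡ 15 (mod 46).

x = 2315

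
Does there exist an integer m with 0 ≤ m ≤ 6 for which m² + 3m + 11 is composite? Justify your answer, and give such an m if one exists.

At m = 5: 5² + 3·5 + 11 = 51 = 3·17, which is composite.

m = 5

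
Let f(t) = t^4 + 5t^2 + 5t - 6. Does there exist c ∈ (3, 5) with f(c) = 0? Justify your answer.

f has no root in that interval.

f(3) = 135 and f(5) = 769, both positive, so a sign-change argument is unavailable; we show f keeps this sign on the whole interval.
Shift to the endpoint 3: with t = 3 + u (0 < u < 2), one computes f(3 + u) = u^4 + 12u^3 + 59u^2 + 143u + 135.
The nonzero coefficients here are all positive, so for u > 0 every term is positive (or zero), and the constant term 135 is strictly positive.
So f is strictly positive on (3, 5); no root exists in the interval.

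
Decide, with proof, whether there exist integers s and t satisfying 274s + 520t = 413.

There are no such integers.

Both 274 and 520 are divisible by gcd(274, 520) = 2, hence so is any combination 274s + 520t.
However 413 leaves remainder 1 on division by 2.
Hence no integers s, t satisfy the equation.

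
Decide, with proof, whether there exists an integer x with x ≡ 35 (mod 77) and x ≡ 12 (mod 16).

x = 1036

gcd(77, 16) = 1, so the Chinese Remainder Theorem guarantees exactly one residue class mod 1232 satisfying both.
Write x = 35 + 77t and require 35 + 77t ≡ 12 (mod 16), i.e. 77t ≡ 9 (mod 16).
77 ≡ 13 (mod 16), so this reads 13t ≡ 9 (mod 16). Invert 13 mod 16 by the Euclidean algorithm: 16 = 1·13 + 3, 13 = 4·3 + 1, 3 = 3·1 + 0; back-substituting, 1 = 13 − 4·3 = 13 − 4·(16 − 1·13) = −4·16 + 5·13. Hence 13·5 ≡ 1, so 13⁻¹ ≡ 5 (mod 16).
Therefore t ≡ 5·9 = 45 ≡ 13 (mod 16).
Taking t = 13 gives x = 35 + 77·13 = 1036.
Indeed 1036 ≡ 35 (mod 77) and 1036 ≡ 12 (mod 16).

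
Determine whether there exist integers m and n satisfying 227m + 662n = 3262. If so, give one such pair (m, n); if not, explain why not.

Since gcd(227, 662) = 1, every integer is an integer combination of 227 and 662.
Run the Euclidean algorithm on 662 and 227: 662 = 2·227 + 208, 227 = 1·208 + 19, 208 = 10·19 + 18, 19 = 1·18 + 1, 18 = 18·1 + 0.
Working back up the chain: 1 = 19 − 1·18 = 19 − (208 − 10·19) = −208 + 11·19 = −208 + 11·(227 − 1·208) = 11·227 − 12·208 = 11·227 − 12·(662 − 2·227) = −12·662 + 35·227. So 227·35 + 662·(-12) = 1.
Times 3262: 227·114170 + 662·(-39144) = 3262, so (114170, -39144) solves it.
The general solution is m = 114170 + 662k, n = -39144 − 227k; taking k = -172 gives the smaller pair m = 306, n = -100.
Check: 227·306 + 662·(-100) = 69462 − 66200 = 3262. ✓

m = 306, n = -100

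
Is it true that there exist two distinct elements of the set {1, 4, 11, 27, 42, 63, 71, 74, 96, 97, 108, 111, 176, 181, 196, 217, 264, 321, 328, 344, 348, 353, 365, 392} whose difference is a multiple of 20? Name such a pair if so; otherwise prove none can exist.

Reduce each element mod 20: 1↦1, 4↦4, 11↦11, 27↦7, 42↦2, 63↦3, 71↦11, 74↦14, 96↦16, 97↦17, 108↦8, 111↦11, 176↦16, 181↦1, 196↦16, 217↦17, 264↦4, 321↦1, 328↦8, 344↦4, 348↦8, 353↦13, 365↦5, 392↦12. The residue 1 repeats (at 1 and 181), and 181 − 1 = 180 = 9·20.

1 and 181 are such a pair.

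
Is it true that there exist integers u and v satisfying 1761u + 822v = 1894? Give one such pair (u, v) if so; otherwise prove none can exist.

No such integers exist.

Any value of 1761u + 822v is a multiple of gcd(1761, 822) = 3.
But 1894 is not a multiple of 3 (it leaves remainder 1).
So the equation is unsolvable over ℤ.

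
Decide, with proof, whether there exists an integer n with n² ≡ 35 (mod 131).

Take n = 67. Then 67² = 4489 = 34·131 + 35, so 67² ≡ 35 (mod 131).

n = 67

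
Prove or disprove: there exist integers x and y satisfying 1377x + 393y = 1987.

gcd(1377, 393) = 3, so every integer of the form 1377x + 393y is a multiple of 3.
But 1987 is not a multiple of 3 (it leaves remainder 1).
Therefore 1377x + 393y = 1987 has no solution in integers.

No such integers exist.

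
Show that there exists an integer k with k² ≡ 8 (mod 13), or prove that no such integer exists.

Squares mod 13 repeat after k = 6 (as (−k)² = k²); for k = 0..6 they are 0, 1, 4, 9, 3, 12, 10.
So the quadratic residues mod 13 are {0, 1, 3, 4, 9, 10, 12}, and 8 is not among them.
Therefore k² ≡ 8 (mod 13) has no solution.

No such integer exists.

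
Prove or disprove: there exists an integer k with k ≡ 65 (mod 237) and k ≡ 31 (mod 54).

No, no such integer exists.

Reduce both congruences modulo 3, which divides 237 and 54: they say k ≡ 65 (mod 3) and k ≡ 31 (mod 3).
These are incompatible: 65 − 31 = 34 is not divisible by 3.
So no integer satisfies both congruences.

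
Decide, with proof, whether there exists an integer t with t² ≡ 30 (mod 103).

t = 37

t = 37 works: 37² = 1369, and 1369 − 30 = 1339 = 13·103.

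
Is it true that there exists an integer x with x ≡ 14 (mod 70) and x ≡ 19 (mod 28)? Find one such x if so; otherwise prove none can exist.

No such integer exists.

gcd(70, 28) = 14. If x ≡ 14 (mod 70) and x ≡ 19 (mod 28), then x ≡ 14 (mod 14) and x ≡ 19 (mod 14).
These are incompatible: 14 − 19 = -5 is not divisible by 14.
Therefore no such x exists.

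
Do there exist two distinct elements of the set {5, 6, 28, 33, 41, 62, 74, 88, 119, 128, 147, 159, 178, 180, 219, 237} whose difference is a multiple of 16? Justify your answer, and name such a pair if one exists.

Two integers differ by a multiple of 16 exactly when they have the same residue mod 16. The residues are 5↦5, 6↦6, 28↦12, 33↦1, 41↦9, 62↦14, 74↦10, 88↦8, 119↦7, 128↦0, 147↦3, 159↦15, 178↦2, 180↦4, 219↦11, 237↦13.
No residue repeats among the 16 elements, so no pair has difference ≡ 0 (mod 16).

There is no such pair.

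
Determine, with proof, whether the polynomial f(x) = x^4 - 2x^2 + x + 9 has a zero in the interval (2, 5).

No.

f(2) = 19 and f(5) = 589, both positive, so a sign-change argument is unavailable; we show f keeps this sign on the whole interval.
Shift to the endpoint 2: with x = 2 + u (0 < u < 3), one computes f(2 + u) = u^4 + 8u^3 + 22u^2 + 25u + 19.
All 5 nonzero coefficients of this polynomial in u are positive; hence for u > 0 the value is a sum of positive terms (the constant 19 among them).
So f is strictly positive on (2, 5); no root exists in the interval.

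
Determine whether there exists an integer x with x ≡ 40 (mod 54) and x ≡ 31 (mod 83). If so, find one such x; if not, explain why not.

x = 3766

gcd(54, 83) = 1, so the Chinese Remainder Theorem guarantees exactly one residue class mod 4482 satisfying both.
Write x = 40 + 54t and require 40 + 54t ≡ 31 (mod 83), i.e. 54t ≡ 74 (mod 83).
Since 54·20 = 1080 = 13·83 + 1, the inverse of 54 mod 83 is 20.
Multiplying by 20: t ≡ 20·74 = 1480 ≡ 69 (mod 83).
With t = 69: x = 40 + 54·69 = 3766.
Check: 3766 mod 54 = 40, 3766 mod 83 = 31. ✓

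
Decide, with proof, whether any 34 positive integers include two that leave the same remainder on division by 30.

Yes, this is always true.

There are exactly 30 possible remainders on division by 30.
Since 34 > 30, two of the 34 integers must share a residue class by the pigeonhole principle; call them a and b.
So a and b have equal remainders mod 30, which is exactly what was to be shown.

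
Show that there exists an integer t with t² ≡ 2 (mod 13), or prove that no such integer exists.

Computing t² mod 13 for t = 0, 1, …, 6 (enough, by the symmetry t ↦ 13 − t) gives 0, 1, 4, 9, 3, 12, 10.
The set of squares mod 13 is therefore {0, 1, 3, 4, 9, 10, 12}, which does not contain 2.
Hence no integer t has t² ≡ 2 (mod 13).

There is no such integer.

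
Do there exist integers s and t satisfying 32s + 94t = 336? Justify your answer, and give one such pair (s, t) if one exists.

gcd(32, 94) = 2, and 2 divides 336, so integer solutions exist.
Dividing through by 2 reduces the equation to 16s + 47t = 168.
Euclidean algorithm: 47 = 2·16 + 15, 16 = 1·15 + 1, 15 = 15·1 + 0.
Working back up the chain: 1 = 16 − 1·15 = 16 − (47 − 2·16) = −47 + 3·16. So 16·3 + 47·(-1) = 1.
Times 168: 16·504 + 47·(-168) = 168, so (504, -168) solves it.
Shifting by a multiple of (47, −16) keeps it a solution: s = 504 − 10·47 = 34, t = -168 + 10·16 = -8.
Check: 32·34 + 94·(-8) = 1088 − 752 = 336. ✓

s = 34, t = -8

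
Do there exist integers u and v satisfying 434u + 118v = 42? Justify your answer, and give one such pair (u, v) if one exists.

u = 2, v = -7

Every value of 434u + 118v is a multiple of gcd(434, 118) = 2; since 2 ∣ 42, solutions exist.
Dividing through by 2 reduces the equation to 217u + 59v = 21.
Dividing repeatedly: 217 = 3·59 + 40, 59 = 1·40 + 19, 40 = 2·19 + 2, 19 = 9·2 + 1, 2 = 2·1 + 0.
Unwinding: 1 = 19 − 9·2 = 19 − 9·(40 − 2·19) = −9·40 + 19·19 = −9·40 + 19·(59 − 1·40) = 19·59 − 28·40 = 19·59 − 28·(217 − 3·59) = −28·217 + 103·59, i.e. 217·(-28) + 59·103 = 1.
Multiplying through by 21: u = (-28)·21 = -588, v = 103·21 = 2163 is a solution.
Shifting by a multiple of (59, −217) keeps it a solution: u = -588 + 10·59 = 2, v = 2163 − 10·217 = -7.
Check: 434·2 + 118·(-7) = 868 − 826 = 42. ✓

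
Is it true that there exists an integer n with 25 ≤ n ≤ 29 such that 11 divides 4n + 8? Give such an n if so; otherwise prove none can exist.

At n = 25, 4·25 + 8 = 108 ≡ 9 (mod 11), and each step in n adds 4, giving residues 9, 2, 6, 10, 3 for n = 25, 26, …, 29.
Since 0 is absent from this list, 11 ∤ 4n + 8 for every n with 25 ≤ n ≤ 29.

There is no such integer n in that range.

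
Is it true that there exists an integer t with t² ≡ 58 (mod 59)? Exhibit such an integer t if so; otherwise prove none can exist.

No such integer exists.

Apply Euler's criterion with the prime 59: 58 is a quadratic residue iff 58^29 ≡ 1 (mod 59), and a non-residue iff it is ≡ −1.
Squaring successively (mod 59): 58^2 = 3364 ≡ 1; 58^4 ≡ 1² = 1 ≡ 1; 58^8 ≡ 1² = 1 ≡ 1; 58^16 ≡ 1² = 1 ≡ 1.
Since 29 = 16 + 8 + 4 + 1, 58^29 ≡ 1 · 1 · 1 · 58; multiplying out mod 59: 1·1 = 1 ≡ 1, then 1·1 = 1 ≡ 1, then 1·58 = 58 ≡ 58. Thus 58^29 ≡ 58 ≡ −1 (mod 59).
By Euler's criterion 58 is a quadratic non-residue mod 59: no t satisfies t² ≡ 58 (mod 59).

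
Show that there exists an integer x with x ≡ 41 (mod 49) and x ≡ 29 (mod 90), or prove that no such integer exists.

gcd(49, 90) = 1, so the Chinese Remainder Theorem guarantees exactly one residue class mod 4410 satisfying both.
Any solution of the first congruence is x = 41 + 49t; substituting into the second, 49t ≡ 29 − 41 ≡ 78 (mod 90).
Since 49·79 = 3871 = 43·90 + 1, the inverse of 49 mod 90 is 79.
Therefore t ≡ 79·78 = 6162 ≡ 42 (mod 90).
With t = 42: x = 41 + 49·42 = 2099.
Verify: 2099 = 42·49 + 41 and 2099 = 23·90 + 29. ✓

x = 2099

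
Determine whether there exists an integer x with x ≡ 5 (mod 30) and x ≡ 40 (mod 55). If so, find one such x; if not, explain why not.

gcd(30, 55) = 5. A simultaneous solution exists iff 5 ≡ 40 (mod 5); here 5 mod 5 = 0 = 40 mod 5, so it does.
List candidates x ≡ 5 (mod 30): 5, 35, 65, 95. Modulo 55 these are 5, 35, 10, 40; 95 gives 40 as required.
Indeed 95 ≡ 5 (mod 30) and 95 ≡ 40 (mod 55).

x = 95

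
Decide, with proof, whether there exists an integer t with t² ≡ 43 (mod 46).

The prime 23 divides 46, so t² ≡ 43 (mod 46) would force t² ≡ 43 ≡ 20 (mod 23).
23 is prime, so by Euler's criterion 20 is a square mod 23 iff 20^((23−1)/2) = 20^11 ≡ 1 (mod 23).
Repeated squaring mod 23: 20^2 = 400 ≡ 9; 20^4 ≡ 9² = 81 ≡ 12; 20^8 ≡ 12² = 144 ≡ 6.
Since 11 = 8 + 2 + 1, 20^11 ≡ 6 · 9 · 20; multiplying out mod 23: 6·9 = 54 ≡ 8, then 8·20 = 160 ≡ 22. Thus 20^11 ≡ 22 ≡ −1 (mod 23).
The value −1 means 20 is a non-residue modulo 23, so t² ≡ 20 (mod 23) is impossible.
So 20 is not a square mod 23, and hence 43 is not a square mod 46.

No such integer exists.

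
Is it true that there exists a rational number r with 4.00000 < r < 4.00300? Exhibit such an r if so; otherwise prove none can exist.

r = 1337/334

Look for a denominator N such that an integer falls strictly between N·4.00000 and N·4.00300. N = 334 works: 334·4.00000 = 1336.00000 < 1337 < 1337.00200 = 334·4.00300.
Dividing back, 4.00000 < 1337/334 < 4.00300, and 1337/334 is rational.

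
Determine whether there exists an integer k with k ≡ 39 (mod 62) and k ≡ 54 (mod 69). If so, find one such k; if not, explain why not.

k = 3573

Since 62 and 69 share no common factor, CRT says the pair of congruences has a solution (unique mod 4278).
Any solution of the first congruence is k = 39 + 62t; substituting into the second, 62t ≡ 54 − 39 ≡ 15 (mod 69).
To invert 62 modulo 69: 69 = 1·62 + 7, 62 = 8·7 + 6, 7 = 1·6 + 1, 6 = 6·1 + 0, and unwinding, 1 = 7 − 1·6 = 7 − (62 − 8·7) = −62 + 9·7 = −62 + 9·(69 − 1·62) = 9·69 − 10·62. Thus 62⁻¹ ≡ -10 ≡ 59 (mod 69).
Multiplying by 59: t ≡ 59·15 = 885 ≡ 57 (mod 69).
Taking t = 57 gives k = 39 + 62·57 = 3573.
Indeed 3573 ≡ 39 (mod 62) and 3573 ≡ 54 (mod 69).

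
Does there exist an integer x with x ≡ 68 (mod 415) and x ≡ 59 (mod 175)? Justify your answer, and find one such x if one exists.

gcd(415, 175) = 5. If x ≡ 68 (mod 415) and x ≡ 59 (mod 175), then x ≡ 68 (mod 5) and x ≡ 59 (mod 5).
However 68 ≡ 3 and 59 ≡ 4 (mod 5), and 3 ≠ 4.
Therefore no such x exists.

No such integer exists.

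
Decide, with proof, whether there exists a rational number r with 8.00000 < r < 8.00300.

Multiplying by 334: 334·8.00000 = 2672.00000 and 334·8.00300 = 2673.00200, so the integer 2673 lies strictly between them.
So r = 2673/334 works: it is a ratio of integers, and dividing 334·8.00000 < 2673 < 334·8.00300 through by 334 gives 8.00000 < 2673/334 < 8.00300.

r = 2673/334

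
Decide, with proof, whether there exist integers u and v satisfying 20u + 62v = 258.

u = 16, v = -1

Since gcd(20, 62) = 2 and 258 = 2·129, Bézout's identity guarantees a solution.
Dividing through by 2 reduces the equation to 10u + 31v = 129.
Run the Euclidean algorithm on 31 and 10: 31 = 3·10 + 1, 10 = 10·1 + 0.
Back-substituting, 1 = 31 − 3·10; that is, 10·(-3) + 31·1 = 1.
Scaling by 129 gives the particular solution (u, v) = (-387, 129).
The general solution is u = -387 + 31k, v = 129 − 10k; taking k = 13 gives the smaller pair u = 16, v = -1.
Indeed 20·16 + 62·(-1) = 320 − 62 = 258.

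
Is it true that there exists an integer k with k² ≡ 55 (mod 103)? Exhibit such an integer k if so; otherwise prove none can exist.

k = 63

Take k = 63. Then 63² = 3969 = 38·103 + 55, so 63² ≡ 55 (mod 103).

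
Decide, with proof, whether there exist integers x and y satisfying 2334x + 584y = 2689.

gcd(2334, 584) = 2, so every integer of the form 2334x + 584y is a multiple of 2.
But 2689 is not a multiple of 2 (it leaves remainder 1).
Therefore 2334x + 584y = 2689 has no solution in integers.

No such integers exist.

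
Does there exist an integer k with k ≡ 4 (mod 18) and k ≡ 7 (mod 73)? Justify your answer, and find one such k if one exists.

gcd(18, 73) = 1, so the Chinese Remainder Theorem guarantees exactly one residue class mod 1314 satisfying both.
Write k = 4 + 18t and require 4 + 18t ≡ 7 (mod 73), i.e. 18t ≡ 3 (mod 73).
Note 18·69 = 1242 ≡ 1 (mod 73) (as 1242 − 1 = 17·73), so 18⁻¹ ≡ 69.
Therefore t ≡ 69·3 = 207 ≡ 61 (mod 73).
With t = 61: k = 4 + 18·61 = 1102.
Verify: 1102 = 61·18 + 4 and 1102 = 15·73 + 7. ✓

k = 1102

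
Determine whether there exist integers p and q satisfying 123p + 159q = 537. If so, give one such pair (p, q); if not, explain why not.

Every value of 123p + 159q is a multiple of gcd(123, 159) = 3; since 3 ∣ 537, solutions exist.
Dividing through by 3 reduces the equation to 41p + 53q = 179.
Euclidean algorithm: 53 = 1·41 + 12, 41 = 3·12 + 5, 12 = 2·5 + 2, 5 = 2·2 + 1, 2 = 2·1 + 0.
Unwinding: 1 = 5 − 2·2 = 5 − 2·(12 − 2·5) = −2·12 + 5·5 = −2·12 + 5·(41 − 3·12) = 5·41 − 17·12 = 5·41 − 17·(53 − 1·41) = −17·53 + 22·41, i.e. 41·22 + 53·(-17) = 1.
Scaling by 179 gives the particular solution (p, q) = (3938, -3043).
Shifting by a multiple of (53, −41) keeps it a solution: p = 3938 − 74·53 = 16, q = -3043 + 74·41 = -9.
Check: 123·16 + 159·(-9) = 1968 − 1431 = 537. ✓

p = 16, q = -9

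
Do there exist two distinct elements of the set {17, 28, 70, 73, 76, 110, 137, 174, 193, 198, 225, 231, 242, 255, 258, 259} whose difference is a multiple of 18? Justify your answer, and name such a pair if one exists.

Two integers differ by a multiple of 18 exactly when they have the same residue mod 18. The residues are 17↦17, 28↦10, 70↦16, 73↦1, 76↦4, 110↦2, 137↦11, 174↦12, 193↦13, 198↦0, 225↦9, 231↦15, 242↦8, 255↦3, 258↦6, 259↦7.
These 16 residues are pairwise different, hence no difference of two elements is divisible by 18.

No, no such pair exists.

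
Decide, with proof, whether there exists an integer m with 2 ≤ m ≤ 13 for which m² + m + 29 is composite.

At m = 9: 9² + 9 + 29 = 119 = 7·17, which is composite.

m = 9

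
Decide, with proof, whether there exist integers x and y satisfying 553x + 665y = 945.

gcd(553, 665) = 7, and 7 divides 945, so integer solutions exist.
Dividing through by 7 reduces the equation to 79x + 95y = 135.
Euclidean algorithm: 95 = 1·79 + 16, 79 = 4·16 + 15, 16 = 1·15 + 1, 15 = 15·1 + 0.
Back-substituting, 1 = 16 − 1·15 = 16 − (79 − 4·16) = −79 + 5·16 = −79 + 5·(95 − 1·79) = 5·95 − 6·79; that is, 79·(-6) + 95·5 = 1.
Times 135: 79·(-810) + 95·675 = 135, so (-810, 675) solves it.
The general solution is x = -810 + 95k, y = 675 − 79k; taking k = 9 gives the smaller pair x = 45, y = -36.
Indeed 553·45 + 665·(-36) = 24885 − 23940 = 945.

x = 45, y = -36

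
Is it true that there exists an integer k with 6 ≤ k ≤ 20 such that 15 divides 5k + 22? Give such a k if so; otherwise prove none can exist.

The values of 5k + 22 for k = 6, 7, …, 20 are 52, 57, 62, 67, 72, 77, 82, 87, 92, 97, 102, 107, 112, 117, 122; reduced mod 15 these are 7, 12, 2, 7, 12, 2, 7, 12, 2, 7, 12, 2, 7, 12, 2.
None is 0, so 15 never divides 5k + 22 on this range.

No, no such integer k in that range exists.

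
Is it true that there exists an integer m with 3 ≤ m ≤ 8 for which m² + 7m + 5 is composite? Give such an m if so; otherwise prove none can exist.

At m = 5: 5² + 7·5 + 5 = 65 = 5·13, which is composite.

m = 5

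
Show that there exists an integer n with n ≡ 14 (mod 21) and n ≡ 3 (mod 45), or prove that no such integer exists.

Reduce both congruences modulo 3, which divides 21 and 45: they say n ≡ 14 (mod 3) and n ≡ 3 (mod 3).
However 14 ≡ 2 and 3 ≡ 0 (mod 3), and 2 ≠ 0.
Therefore no such n exists.

No, no such integer exists.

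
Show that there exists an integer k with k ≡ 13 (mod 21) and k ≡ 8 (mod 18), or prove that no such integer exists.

There is no such integer.

gcd(21, 18) = 3. If k ≡ 13 (mod 21) and k ≡ 8 (mod 18), then k ≡ 13 (mod 3) and k ≡ 8 (mod 3).
But 13 mod 3 = 1 while 8 mod 3 = 2, a contradiction.
Hence the system has no solution.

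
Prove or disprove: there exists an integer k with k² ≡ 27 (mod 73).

k = 63

Take k = 63. Then 63² = 3969 = 54·73 + 27, so 63² ≡ 27 (mod 73).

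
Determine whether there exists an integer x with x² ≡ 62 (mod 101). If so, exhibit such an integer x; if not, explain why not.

Apply Euler's criterion with the prime 101: 62 is a quadratic residue iff 62^50 ≡ 1 (mod 101), and a non-residue iff it is ≡ −1.
Repeated squaring mod 101: 62^2 = 3844 ≡ 6; 62^4 ≡ 6² = 36 ≡ 36; 62^8 ≡ 36² = 1296 ≡ 84; 62^16 ≡ 84² = 7056 ≡ 87; 62^32 ≡ 87² = 7569 ≡ 95.
Since 50 = 32 + 16 + 2, 62^50 ≡ 95 · 87 · 6; multiplying out mod 101: 95·87 = 8265 ≡ 84, then 84·6 = 504 ≡ 100. Thus 62^50 ≡ 100 ≡ −1 (mod 101).
By Euler's criterion 62 is a quadratic non-residue mod 101: no x satisfies x² ≡ 62 (mod 101).

There is no such integer.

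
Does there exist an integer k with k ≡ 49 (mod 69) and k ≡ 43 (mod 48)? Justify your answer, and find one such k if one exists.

k = 187

Here gcd(69, 48) = 3, and both 49 and 43 leave remainder 1 mod 3, so the system is consistent.
Step through k = 49, 49 + 69, 49 + 2·69, …: the values 49, 118, 187 reduce mod 48 to 1, 22, 43. The value 187 hits 43.
Indeed 187 ≡ 49 (mod 69) and 187 ≡ 43 (mod 48).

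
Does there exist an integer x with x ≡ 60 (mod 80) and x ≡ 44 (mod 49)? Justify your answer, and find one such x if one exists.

Since 80 and 49 share no common factor, CRT says the pair of congruences has a solution (unique mod 3920).
Any solution of the first congruence is x = 60 + 80t; substituting into the second, 80t ≡ 44 − 60 ≡ 33 (mod 49).
80 ≡ 31 (mod 49), so this reads 31t ≡ 33 (mod 49). Note 31·19 = 589 ≡ 1 (mod 49) (as 589 − 1 = 12·49), so 31⁻¹ ≡ 19.
Multiplying by 19: t ≡ 19·33 = 627 ≡ 39 (mod 49).
Taking t = 39 gives x = 60 + 80·39 = 3180.
Indeed 3180 ≡ 60 (mod 80) and 3180 ≡ 44 (mod 49).

x = 3180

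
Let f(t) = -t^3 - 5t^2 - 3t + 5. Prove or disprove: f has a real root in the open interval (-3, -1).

Yes, f has a root in the interval.

f(-3) = -4 and f(-1) = 4, which have opposite signs.
f is continuous everywhere (it is a polynomial), in particular on [-3, -1].
By the Intermediate Value Theorem f must vanish at some point of (-3, -1).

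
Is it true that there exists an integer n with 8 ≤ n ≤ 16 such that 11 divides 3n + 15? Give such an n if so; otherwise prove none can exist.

There is no such integer n in that range.

The values of 3n + 15 for n = 8, 9, …, 16 are 39, 42, 45, 48, 51, 54, 57, 60, 63; reduced mod 11 these are 6, 9, 1, 4, 7, 10, 2, 5, 8.
The residue 0 does not occur, so no n in [8, 16] makes 3n + 15 a multiple of 11.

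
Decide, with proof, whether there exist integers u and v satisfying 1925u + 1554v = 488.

gcd(1925, 1554) = 7, so every integer of the form 1925u + 1554v is a multiple of 7.
However 488 leaves remainder 5 on division by 7.
So the equation is unsolvable over ℤ.

No such integers exist.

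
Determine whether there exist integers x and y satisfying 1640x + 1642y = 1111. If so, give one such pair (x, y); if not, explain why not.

There are no such integers.

Any value of 1640x + 1642y is a multiple of gcd(1640, 1642) = 2.
But 1111 = 2·555 + 1, so 2 ∤ 1111.
Hence no integers x, y satisfy the equation.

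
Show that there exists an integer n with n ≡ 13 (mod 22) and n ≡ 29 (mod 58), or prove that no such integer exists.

gcd(22, 58) = 2. A simultaneous solution exists iff 13 ≡ 29 (mod 2); here 13 mod 2 = 1 = 29 mod 2, so it does.
List candidates n ≡ 13 (mod 22): 13, 35, 57, 79, 101, 123, 145. Modulo 58 these are 13, 35, 57, 21, 43, 7, 29; 145 gives 29 as required.
Indeed 145 ≡ 13 (mod 22) and 145 ≡ 29 (mod 58).

n = 145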